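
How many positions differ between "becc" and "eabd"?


Comparing "becc" and "eabd" position by position:
  Position 0: 'b' vs 'e' => DIFFER
  Position 1: 'e' vs 'a' => DIFFER
  Position 2: 'c' vs 'b' => DIFFER
  Position 3: 'c' vs 'd' => DIFFER
Positions that differ: 4

4


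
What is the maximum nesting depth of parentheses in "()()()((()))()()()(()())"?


Input: "()()()((()))()()()(()())"
Tracking depth:
  Position 0 '(': depth becomes 1
  Position 1 ')': depth becomes 0
  Position 2 '(': depth becomes 1
  Position 3 ')': depth becomes 0
  Position 4 '(': depth becomes 1
  Position 5 ')': depth becomes 0
  Position 6 '(': depth becomes 1
  Position 7 '(': depth becomes 2
  Position 8 '(': depth becomes 3
  Position 9 ')': depth becomes 2
  Position 10 ')': depth becomes 1
  Position 11 ')': depth becomes 0
  Position 12 '(': depth becomes 1
  Position 13 ')': depth becomes 0
  Position 14 '(': depth becomes 1
  Position 15 ')': depth becomes 0
  Position 16 '(': depth becomes 1
  Position 17 ')': depth becomes 0
  Position 18 '(': depth becomes 1
  Position 19 '(': depth becomes 2
  Position 20 ')': depth becomes 1
  Position 21 '(': depth becomes 2
  Position 22 ')': depth becomes 1
  Position 23 ')': depth becomes 0
Maximum depth reached: 3

3


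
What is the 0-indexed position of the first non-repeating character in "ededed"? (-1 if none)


Input: ededed
Character frequencies:
  'd': 3
  'e': 3
Scanning left to right for freq == 1:
  Position 0 ('e'): freq=3, skip
  Position 1 ('d'): freq=3, skip
  Position 2 ('e'): freq=3, skip
  Position 3 ('d'): freq=3, skip
  Position 4 ('e'): freq=3, skip
  Position 5 ('d'): freq=3, skip
  No unique character found => answer = -1

-1


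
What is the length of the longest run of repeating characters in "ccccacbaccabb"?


Input: "ccccacbaccabb"
Scanning for longest run:
  Position 1 ('c'): continues run of 'c', length=2
  Position 2 ('c'): continues run of 'c', length=3
  Position 3 ('c'): continues run of 'c', length=4
  Position 4 ('a'): new char, reset run to 1
  Position 5 ('c'): new char, reset run to 1
  Position 6 ('b'): new char, reset run to 1
  Position 7 ('a'): new char, reset run to 1
  Position 8 ('c'): new char, reset run to 1
  Position 9 ('c'): continues run of 'c', length=2
  Position 10 ('a'): new char, reset run to 1
  Position 11 ('b'): new char, reset run to 1
  Position 12 ('b'): continues run of 'b', length=2
Longest run: 'c' with length 4

4


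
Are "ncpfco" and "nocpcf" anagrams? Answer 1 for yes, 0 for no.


Strings: "ncpfco", "nocpcf"
Sorted first:  ccfnop
Sorted second: ccfnop
Sorted forms match => anagrams

1


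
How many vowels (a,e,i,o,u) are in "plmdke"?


Input: plmdke
Checking each character:
  'p' at position 0: consonant
  'l' at position 1: consonant
  'm' at position 2: consonant
  'd' at position 3: consonant
  'k' at position 4: consonant
  'e' at position 5: vowel (running total: 1)
Total vowels: 1

1


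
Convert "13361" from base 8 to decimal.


Input: "13361" in base 8
Positional expansion:
  Digit '1' (value 1) x 8^4 = 4096
  Digit '3' (value 3) x 8^3 = 1536
  Digit '3' (value 3) x 8^2 = 192
  Digit '6' (value 6) x 8^1 = 48
  Digit '1' (value 1) x 8^0 = 1
Sum = 5873

5873


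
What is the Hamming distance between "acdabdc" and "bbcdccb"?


Comparing "acdabdc" and "bbcdccb" position by position:
  Position 0: 'a' vs 'b' => differ
  Position 1: 'c' vs 'b' => differ
  Position 2: 'd' vs 'c' => differ
  Position 3: 'a' vs 'd' => differ
  Position 4: 'b' vs 'c' => differ
  Position 5: 'd' vs 'c' => differ
  Position 6: 'c' vs 'b' => differ
Total differences (Hamming distance): 7

7


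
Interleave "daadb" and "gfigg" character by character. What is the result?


Interleaving "daadb" and "gfigg":
  Position 0: 'd' from first, 'g' from second => "dg"
  Position 1: 'a' from first, 'f' from second => "af"
  Position 2: 'a' from first, 'i' from second => "ai"
  Position 3: 'd' from first, 'g' from second => "dg"
  Position 4: 'b' from first, 'g' from second => "bg"
Result: dgafaidgbg

dgafaidgbg


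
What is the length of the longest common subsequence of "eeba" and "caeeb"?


LCS of "eeba" and "caeeb"
DP table:
           c    a    e    e    b
      0    0    0    0    0    0
  e   0    0    0    1    1    1
  e   0    0    0    1    2    2
  b   0    0    0    1    2    3
  a   0    0    1    1    2    3
LCS length = dp[4][5] = 3

3


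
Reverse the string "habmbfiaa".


Input: habmbfiaa
Reading characters right to left:
  Position 8: 'a'
  Position 7: 'a'
  Position 6: 'i'
  Position 5: 'f'
  Position 4: 'b'
  Position 3: 'm'
  Position 2: 'b'
  Position 1: 'a'
  Position 0: 'h'
Reversed: aaifbmbah

aaifbmbah


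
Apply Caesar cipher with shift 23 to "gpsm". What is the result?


Caesar cipher: shift "gpsm" by 23
  'g' (pos 6) + 23 = pos 3 = 'd'
  'p' (pos 15) + 23 = pos 12 = 'm'
  's' (pos 18) + 23 = pos 15 = 'p'
  'm' (pos 12) + 23 = pos 9 = 'j'
Result: dmpj

dmpj


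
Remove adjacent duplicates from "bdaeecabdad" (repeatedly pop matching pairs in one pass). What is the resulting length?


Input: bdaeecabdad
Stack-based adjacent duplicate removal:
  Read 'b': push. Stack: b
  Read 'd': push. Stack: bd
  Read 'a': push. Stack: bda
  Read 'e': push. Stack: bdae
  Read 'e': matches stack top 'e' => pop. Stack: bda
  Read 'c': push. Stack: bdac
  Read 'a': push. Stack: bdaca
  Read 'b': push. Stack: bdacab
  Read 'd': push. Stack: bdacabd
  Read 'a': push. Stack: bdacabda
  Read 'd': push. Stack: bdacabdad
Final stack: "bdacabdad" (length 9)

9


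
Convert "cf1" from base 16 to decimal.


Input: "cf1" in base 16
Positional expansion:
  Digit 'c' (value 12) x 16^2 = 3072
  Digit 'f' (value 15) x 16^1 = 240
  Digit '1' (value 1) x 16^0 = 1
Sum = 3313

3313


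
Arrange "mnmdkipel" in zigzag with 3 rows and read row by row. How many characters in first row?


Zigzag "mnmdkipel" into 3 rows:
Placing characters:
  'm' => row 0
  'n' => row 1
  'm' => row 2
  'd' => row 1
  'k' => row 0
  'i' => row 1
  'p' => row 2
  'e' => row 1
  'l' => row 0
Rows:
  Row 0: "mkl"
  Row 1: "ndie"
  Row 2: "mp"
First row length: 3

3


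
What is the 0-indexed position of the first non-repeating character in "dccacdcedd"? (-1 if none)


Input: dccacdcedd
Character frequencies:
  'a': 1
  'c': 4
  'd': 4
  'e': 1
Scanning left to right for freq == 1:
  Position 0 ('d'): freq=4, skip
  Position 1 ('c'): freq=4, skip
  Position 2 ('c'): freq=4, skip
  Position 3 ('a'): unique! => answer = 3

3


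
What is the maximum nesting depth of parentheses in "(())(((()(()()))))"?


Input: "(())(((()(()()))))"
Tracking depth:
  Position 0 '(': depth becomes 1
  Position 1 '(': depth becomes 2
  Position 2 ')': depth becomes 1
  Position 3 ')': depth becomes 0
  Position 4 '(': depth becomes 1
  Position 5 '(': depth becomes 2
  Position 6 '(': depth becomes 3
  Position 7 '(': depth becomes 4
  Position 8 ')': depth becomes 3
  Position 9 '(': depth becomes 4
  Position 10 '(': depth becomes 5
  Position 11 ')': depth becomes 4
  Position 12 '(': depth becomes 5
  Position 13 ')': depth becomes 4
  Position 14 ')': depth becomes 3
  Position 15 ')': depth becomes 2
  Position 16 ')': depth becomes 1
  Position 17 ')': depth becomes 0
Maximum depth reached: 5

5


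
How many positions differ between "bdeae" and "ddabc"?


Comparing "bdeae" and "ddabc" position by position:
  Position 0: 'b' vs 'd' => DIFFER
  Position 1: 'd' vs 'd' => same
  Position 2: 'e' vs 'a' => DIFFER
  Position 3: 'a' vs 'b' => DIFFER
  Position 4: 'e' vs 'c' => DIFFER
Positions that differ: 4

4


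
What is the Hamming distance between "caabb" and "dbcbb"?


Comparing "caabb" and "dbcbb" position by position:
  Position 0: 'c' vs 'd' => differ
  Position 1: 'a' vs 'b' => differ
  Position 2: 'a' vs 'c' => differ
  Position 3: 'b' vs 'b' => same
  Position 4: 'b' vs 'b' => same
Total differences (Hamming distance): 3

3


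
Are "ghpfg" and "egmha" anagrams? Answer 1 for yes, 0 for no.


Strings: "ghpfg", "egmha"
Sorted first:  fgghp
Sorted second: aeghm
Differ at position 0: 'f' vs 'a' => not anagrams

0


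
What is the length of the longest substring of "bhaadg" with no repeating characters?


Input: "bhaadg"
Sliding window (track last position of each char):
  Position 0 ('b'): window [0,0] length 1 -- new best
  Position 1 ('h'): window [0,1] length 2 -- new best
  Position 2 ('a'): window [0,2] length 3 -- new best
  Position 3 ('a'): repeat (last at 2), move window start to 3
  Position 3 ('a'): window [3,3] length 1
  Position 4 ('d'): window [3,4] length 2
  Position 5 ('g'): window [3,5] length 3
Longest substring with no repeats: "bha" with length 3

3


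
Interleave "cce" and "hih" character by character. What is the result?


Interleaving "cce" and "hih":
  Position 0: 'c' from first, 'h' from second => "ch"
  Position 1: 'c' from first, 'i' from second => "ci"
  Position 2: 'e' from first, 'h' from second => "eh"
Result: chcieh

chcieh


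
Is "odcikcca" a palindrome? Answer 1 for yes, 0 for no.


Input: odcikcca
Reversed: acckicdo
  Compare pos 0 ('o') with pos 7 ('a'): MISMATCH
  Compare pos 1 ('d') with pos 6 ('c'): MISMATCH
  Compare pos 2 ('c') with pos 5 ('c'): match
  Compare pos 3 ('i') with pos 4 ('k'): MISMATCH
Result: not a palindrome

0


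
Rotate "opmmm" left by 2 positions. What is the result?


Input: "opmmm", rotate left by 2
First 2 characters: "op"
Remaining characters: "mmm"
Concatenate remaining + first: "mmm" + "op" = "mmmop"

mmmop


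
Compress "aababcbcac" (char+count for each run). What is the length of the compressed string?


Input: aababcbcac
Runs:
  'a' x 2 => "a2"
  'b' x 1 => "b1"
  'a' x 1 => "a1"
  'b' x 1 => "b1"
  'c' x 1 => "c1"
  'b' x 1 => "b1"
  'c' x 1 => "c1"
  'a' x 1 => "a1"
  'c' x 1 => "c1"
Compressed: "a2b1a1b1c1b1c1a1c1"
Compressed length: 18

18


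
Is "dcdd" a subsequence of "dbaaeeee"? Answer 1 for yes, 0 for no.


Check if "dcdd" is a subsequence of "dbaaeeee"
Greedy scan:
  Position 0 ('d'): matches sub[0] = 'd'
  Position 1 ('b'): no match needed
  Position 2 ('a'): no match needed
  Position 3 ('a'): no match needed
  Position 4 ('e'): no match needed
  Position 5 ('e'): no match needed
  Position 6 ('e'): no match needed
  Position 7 ('e'): no match needed
Only matched 1/4 characters => not a subsequence

0


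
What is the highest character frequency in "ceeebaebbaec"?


Input: ceeebaebbaec
Character counts:
  'a': 2
  'b': 3
  'c': 2
  'e': 5
Maximum frequency: 5

5


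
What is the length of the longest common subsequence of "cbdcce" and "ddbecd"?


LCS of "cbdcce" and "ddbecd"
DP table:
           d    d    b    e    c    d
      0    0    0    0    0    0    0
  c   0    0    0    0    0    1    1
  b   0    0    0    1    1    1    1
  d   0    1    1    1    1    1    2
  c   0    1    1    1    1    2    2
  c   0    1    1    1    1    2    2
  e   0    1    1    1    2    2    2
LCS length = dp[6][6] = 2

2


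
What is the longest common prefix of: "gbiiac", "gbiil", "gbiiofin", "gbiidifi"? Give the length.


Words: gbiiac, gbiil, gbiiofin, gbiidifi
  Position 0: all 'g' => match
  Position 1: all 'b' => match
  Position 2: all 'i' => match
  Position 3: all 'i' => match
  Position 4: ('a', 'l', 'o', 'd') => mismatch, stop
LCP = "gbii" (length 4)

4


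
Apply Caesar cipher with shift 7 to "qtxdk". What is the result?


Caesar cipher: shift "qtxdk" by 7
  'q' (pos 16) + 7 = pos 23 = 'x'
  't' (pos 19) + 7 = pos 0 = 'a'
  'x' (pos 23) + 7 = pos 4 = 'e'
  'd' (pos 3) + 7 = pos 10 = 'k'
  'k' (pos 10) + 7 = pos 17 = 'r'
Result: xaekr

xaekr


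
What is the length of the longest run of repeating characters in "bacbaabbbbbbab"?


Input: "bacbaabbbbbbab"
Scanning for longest run:
  Position 1 ('a'): new char, reset run to 1
  Position 2 ('c'): new char, reset run to 1
  Position 3 ('b'): new char, reset run to 1
  Position 4 ('a'): new char, reset run to 1
  Position 5 ('a'): continues run of 'a', length=2
  Position 6 ('b'): new char, reset run to 1
  Position 7 ('b'): continues run of 'b', length=2
  Position 8 ('b'): continues run of 'b', length=3
  Position 9 ('b'): continues run of 'b', length=4
  Position 10 ('b'): continues run of 'b', length=5
  Position 11 ('b'): continues run of 'b', length=6
  Position 12 ('a'): new char, reset run to 1
  Position 13 ('b'): new char, reset run to 1
Longest run: 'b' with length 6

6


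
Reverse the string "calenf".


Input: calenf
Reading characters right to left:
  Position 5: 'f'
  Position 4: 'n'
  Position 3: 'e'
  Position 2: 'l'
  Position 1: 'a'
  Position 0: 'c'
Reversed: fnelac

fnelac


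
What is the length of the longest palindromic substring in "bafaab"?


Input: "bafaab"
Checking substrings for palindromes:
  [1:4] "afa" (len 3) => palindrome
  [3:5] "aa" (len 2) => palindrome
Longest palindromic substring: "afa" with length 3

3


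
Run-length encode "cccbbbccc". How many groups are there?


Input: cccbbbccc
Scanning for consecutive runs:
  Group 1: 'c' x 3 (positions 0-2)
  Group 2: 'b' x 3 (positions 3-5)
  Group 3: 'c' x 3 (positions 6-8)
Total groups: 3

3


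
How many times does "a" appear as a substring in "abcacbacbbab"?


Searching for "a" in "abcacbacbbab"
Scanning each position:
  Position 0: "a" => MATCH
  Position 1: "b" => no
  Position 2: "c" => no
  Position 3: "a" => MATCH
  Position 4: "c" => no
  Position 5: "b" => no
  Position 6: "a" => MATCH
  Position 7: "c" => no
  Position 8: "b" => no
  Position 9: "b" => no
  Position 10: "a" => MATCH
  Position 11: "b" => no
Total occurrences: 4

4


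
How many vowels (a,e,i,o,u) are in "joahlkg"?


Input: joahlkg
Checking each character:
  'j' at position 0: consonant
  'o' at position 1: vowel (running total: 1)
  'a' at position 2: vowel (running total: 2)
  'h' at position 3: consonant
  'l' at position 4: consonant
  'k' at position 5: consonant
  'g' at position 6: consonant
Total vowels: 2

2


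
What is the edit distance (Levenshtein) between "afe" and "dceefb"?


Computing edit distance: "afe" -> "dceefb"
DP table:
           d    c    e    e    f    b
      0    1    2    3    4    5    6
  a   1    1    2    3    4    5    6
  f   2    2    2    3    4    4    5
  e   3    3    3    2    3    4    5
Edit distance = dp[3][6] = 5

5


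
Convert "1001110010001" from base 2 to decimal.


Input: "1001110010001" in base 2
Positional expansion:
  Digit '1' (value 1) x 2^12 = 4096
  Digit '0' (value 0) x 2^11 = 0
  Digit '0' (value 0) x 2^10 = 0
  Digit '1' (value 1) x 2^9 = 512
  Digit '1' (value 1) x 2^8 = 256
  Digit '1' (value 1) x 2^7 = 128
  Digit '0' (value 0) x 2^6 = 0
  Digit '0' (value 0) x 2^5 = 0
  Digit '1' (value 1) x 2^4 = 16
  Digit '0' (value 0) x 2^3 = 0
  Digit '0' (value 0) x 2^2 = 0
  Digit '0' (value 0) x 2^1 = 0
  Digit '1' (value 1) x 2^0 = 1
Sum = 5009

5009


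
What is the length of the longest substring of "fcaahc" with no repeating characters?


Input: "fcaahc"
Sliding window (track last position of each char):
  Position 0 ('f'): window [0,0] length 1 -- new best
  Position 1 ('c'): window [0,1] length 2 -- new best
  Position 2 ('a'): window [0,2] length 3 -- new best
  Position 3 ('a'): repeat (last at 2), move window start to 3
  Position 3 ('a'): window [3,3] length 1
  Position 4 ('h'): window [3,4] length 2
  Position 5 ('c'): window [3,5] length 3
Longest substring with no repeats: "fca" with length 3

3


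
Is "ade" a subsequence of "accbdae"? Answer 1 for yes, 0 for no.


Check if "ade" is a subsequence of "accbdae"
Greedy scan:
  Position 0 ('a'): matches sub[0] = 'a'
  Position 1 ('c'): no match needed
  Position 2 ('c'): no match needed
  Position 3 ('b'): no match needed
  Position 4 ('d'): matches sub[1] = 'd'
  Position 5 ('a'): no match needed
  Position 6 ('e'): matches sub[2] = 'e'
All 3 characters matched => is a subsequence

1


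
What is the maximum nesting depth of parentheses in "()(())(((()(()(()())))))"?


Input: "()(())(((()(()(()())))))"
Tracking depth:
  Position 0 '(': depth becomes 1
  Position 1 ')': depth becomes 0
  Position 2 '(': depth becomes 1
  Position 3 '(': depth becomes 2
  Position 4 ')': depth becomes 1
  Position 5 ')': depth becomes 0
  Position 6 '(': depth becomes 1
  Position 7 '(': depth becomes 2
  Position 8 '(': depth becomes 3
  Position 9 '(': depth becomes 4
  Position 10 ')': depth becomes 3
  Position 11 '(': depth becomes 4
  Position 12 '(': depth becomes 5
  Position 13 ')': depth becomes 4
  Position 14 '(': depth becomes 5
  Position 15 '(': depth becomes 6
  Position 16 ')': depth becomes 5
  Position 17 '(': depth becomes 6
  Position 18 ')': depth becomes 5
  Position 19 ')': depth becomes 4
  Position 20 ')': depth becomes 3
  Position 21 ')': depth becomes 2
  Position 22 ')': depth becomes 1
  Position 23 ')': depth becomes 0
Maximum depth reached: 6

6


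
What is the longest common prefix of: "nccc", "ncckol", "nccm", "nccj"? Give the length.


Words: nccc, ncckol, nccm, nccj
  Position 0: all 'n' => match
  Position 1: all 'c' => match
  Position 2: all 'c' => match
  Position 3: ('c', 'k', 'm', 'j') => mismatch, stop
LCP = "ncc" (length 3)

3


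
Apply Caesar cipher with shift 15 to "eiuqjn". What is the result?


Caesar cipher: shift "eiuqjn" by 15
  'e' (pos 4) + 15 = pos 19 = 't'
  'i' (pos 8) + 15 = pos 23 = 'x'
  'u' (pos 20) + 15 = pos 9 = 'j'
  'q' (pos 16) + 15 = pos 5 = 'f'
  'j' (pos 9) + 15 = pos 24 = 'y'
  'n' (pos 13) + 15 = pos 2 = 'c'
Result: txjfyc

txjfyc


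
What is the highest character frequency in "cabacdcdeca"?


Input: cabacdcdeca
Character counts:
  'a': 3
  'b': 1
  'c': 4
  'd': 2
  'e': 1
Maximum frequency: 4

4


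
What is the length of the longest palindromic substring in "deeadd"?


Input: "deeadd"
Checking substrings for palindromes:
  [1:3] "ee" (len 2) => palindrome
  [4:6] "dd" (len 2) => palindrome
Longest palindromic substring: "ee" with length 2

2


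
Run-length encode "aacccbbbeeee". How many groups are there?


Input: aacccbbbeeee
Scanning for consecutive runs:
  Group 1: 'a' x 2 (positions 0-1)
  Group 2: 'c' x 3 (positions 2-4)
  Group 3: 'b' x 3 (positions 5-7)
  Group 4: 'e' x 4 (positions 8-11)
Total groups: 4

4


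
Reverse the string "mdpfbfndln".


Input: mdpfbfndln
Reading characters right to left:
  Position 9: 'n'
  Position 8: 'l'
  Position 7: 'd'
  Position 6: 'n'
  Position 5: 'f'
  Position 4: 'b'
  Position 3: 'f'
  Position 2: 'p'
  Position 1: 'd'
  Position 0: 'm'
Reversed: nldnfbfpdm

nldnfbfpdm


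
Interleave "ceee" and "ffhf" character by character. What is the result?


Interleaving "ceee" and "ffhf":
  Position 0: 'c' from first, 'f' from second => "cf"
  Position 1: 'e' from first, 'f' from second => "ef"
  Position 2: 'e' from first, 'h' from second => "eh"
  Position 3: 'e' from first, 'f' from second => "ef"
Result: cfefehef

cfefehef


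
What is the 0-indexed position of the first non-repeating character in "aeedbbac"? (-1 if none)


Input: aeedbbac
Character frequencies:
  'a': 2
  'b': 2
  'c': 1
  'd': 1
  'e': 2
Scanning left to right for freq == 1:
  Position 0 ('a'): freq=2, skip
  Position 1 ('e'): freq=2, skip
  Position 2 ('e'): freq=2, skip
  Position 3 ('d'): unique! => answer = 3

3


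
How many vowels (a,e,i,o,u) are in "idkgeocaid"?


Input: idkgeocaid
Checking each character:
  'i' at position 0: vowel (running total: 1)
  'd' at position 1: consonant
  'k' at position 2: consonant
  'g' at position 3: consonant
  'e' at position 4: vowel (running total: 2)
  'o' at position 5: vowel (running total: 3)
  'c' at position 6: consonant
  'a' at position 7: vowel (running total: 4)
  'i' at position 8: vowel (running total: 5)
  'd' at position 9: consonant
Total vowels: 5

5


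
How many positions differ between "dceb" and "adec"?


Comparing "dceb" and "adec" position by position:
  Position 0: 'd' vs 'a' => DIFFER
  Position 1: 'c' vs 'd' => DIFFER
  Position 2: 'e' vs 'e' => same
  Position 3: 'b' vs 'c' => DIFFER
Positions that differ: 3

3


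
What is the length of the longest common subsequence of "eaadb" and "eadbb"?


LCS of "eaadb" and "eadbb"
DP table:
           e    a    d    b    b
      0    0    0    0    0    0
  e   0    1    1    1    1    1
  a   0    1    2    2    2    2
  a   0    1    2    2    2    2
  d   0    1    2    3    3    3
  b   0    1    2    3    4    4
LCS length = dp[5][5] = 4

4


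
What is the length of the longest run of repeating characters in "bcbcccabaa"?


Input: "bcbcccabaa"
Scanning for longest run:
  Position 1 ('c'): new char, reset run to 1
  Position 2 ('b'): new char, reset run to 1
  Position 3 ('c'): new char, reset run to 1
  Position 4 ('c'): continues run of 'c', length=2
  Position 5 ('c'): continues run of 'c', length=3
  Position 6 ('a'): new char, reset run to 1
  Position 7 ('b'): new char, reset run to 1
  Position 8 ('a'): new char, reset run to 1
  Position 9 ('a'): continues run of 'a', length=2
Longest run: 'c' with length 3

3


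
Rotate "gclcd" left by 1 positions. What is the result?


Input: "gclcd", rotate left by 1
First 1 characters: "g"
Remaining characters: "clcd"
Concatenate remaining + first: "clcd" + "g" = "clcdg"

clcdg


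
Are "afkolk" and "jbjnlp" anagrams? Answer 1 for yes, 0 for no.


Strings: "afkolk", "jbjnlp"
Sorted first:  afkklo
Sorted second: bjjlnp
Differ at position 0: 'a' vs 'b' => not anagrams

0


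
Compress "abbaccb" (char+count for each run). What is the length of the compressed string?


Input: abbaccb
Runs:
  'a' x 1 => "a1"
  'b' x 2 => "b2"
  'a' x 1 => "a1"
  'c' x 2 => "c2"
  'b' x 1 => "b1"
Compressed: "a1b2a1c2b1"
Compressed length: 10

10


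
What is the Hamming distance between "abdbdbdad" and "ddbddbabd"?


Comparing "abdbdbdad" and "ddbddbabd" position by position:
  Position 0: 'a' vs 'd' => differ
  Position 1: 'b' vs 'd' => differ
  Position 2: 'd' vs 'b' => differ
  Position 3: 'b' vs 'd' => differ
  Position 4: 'd' vs 'd' => same
  Position 5: 'b' vs 'b' => same
  Position 6: 'd' vs 'a' => differ
  Position 7: 'a' vs 'b' => differ
  Position 8: 'd' vs 'd' => same
Total differences (Hamming distance): 6

6


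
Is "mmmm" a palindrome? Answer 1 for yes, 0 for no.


Input: mmmm
Reversed: mmmm
  Compare pos 0 ('m') with pos 3 ('m'): match
  Compare pos 1 ('m') with pos 2 ('m'): match
Result: palindrome

1


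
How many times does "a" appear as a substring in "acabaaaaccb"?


Searching for "a" in "acabaaaaccb"
Scanning each position:
  Position 0: "a" => MATCH
  Position 1: "c" => no
  Position 2: "a" => MATCH
  Position 3: "b" => no
  Position 4: "a" => MATCH
  Position 5: "a" => MATCH
  Position 6: "a" => MATCH
  Position 7: "a" => MATCH
  Position 8: "c" => no
  Position 9: "c" => no
  Position 10: "b" => no
Total occurrences: 6

6


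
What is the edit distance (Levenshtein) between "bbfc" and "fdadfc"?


Computing edit distance: "bbfc" -> "fdadfc"
DP table:
           f    d    a    d    f    c
      0    1    2    3    4    5    6
  b   1    1    2    3    4    5    6
  b   2    2    2    3    4    5    6
  f   3    2    3    3    4    4    5
  c   4    3    3    4    4    5    4
Edit distance = dp[4][6] = 4

4


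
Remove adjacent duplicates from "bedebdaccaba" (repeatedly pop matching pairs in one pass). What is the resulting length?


Input: bedebdaccaba
Stack-based adjacent duplicate removal:
  Read 'b': push. Stack: b
  Read 'e': push. Stack: be
  Read 'd': push. Stack: bed
  Read 'e': push. Stack: bede
  Read 'b': push. Stack: bedeb
  Read 'd': push. Stack: bedebd
  Read 'a': push. Stack: bedebda
  Read 'c': push. Stack: bedebdac
  Read 'c': matches stack top 'c' => pop. Stack: bedebda
  Read 'a': matches stack top 'a' => pop. Stack: bedebd
  Read 'b': push. Stack: bedebdb
  Read 'a': push. Stack: bedebdba
Final stack: "bedebdba" (length 8)

8


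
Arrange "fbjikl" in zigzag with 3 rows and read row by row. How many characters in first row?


Zigzag "fbjikl" into 3 rows:
Placing characters:
  'f' => row 0
  'b' => row 1
  'j' => row 2
  'i' => row 1
  'k' => row 0
  'l' => row 1
Rows:
  Row 0: "fk"
  Row 1: "bil"
  Row 2: "j"
First row length: 2

2


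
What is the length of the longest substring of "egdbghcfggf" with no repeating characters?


Input: "egdbghcfggf"
Sliding window (track last position of each char):
  Position 0 ('e'): window [0,0] length 1 -- new best
  Position 1 ('g'): window [0,1] length 2 -- new best
  Position 2 ('d'): window [0,2] length 3 -- new best
  Position 3 ('b'): window [0,3] length 4 -- new best
  Position 4 ('g'): repeat (last at 1), move window start to 2
  Position 4 ('g'): window [2,4] length 3
  Position 5 ('h'): window [2,5] length 4
  Position 6 ('c'): window [2,6] length 5 -- new best
  Position 7 ('f'): window [2,7] length 6 -- new best
  Position 8 ('g'): repeat (last at 4), move window start to 5
  Position 8 ('g'): window [5,8] length 4
  Position 9 ('g'): repeat (last at 8), move window start to 9
  Position 9 ('g'): window [9,9] length 1
  Position 10 ('f'): window [9,10] length 2
Longest substring with no repeats: "dbghcf" with length 6

6


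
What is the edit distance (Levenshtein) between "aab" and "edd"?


Computing edit distance: "aab" -> "edd"
DP table:
           e    d    d
      0    1    2    3
  a   1    1    2    3
  a   2    2    2    3
  b   3    3    3    3
Edit distance = dp[3][3] = 3

3


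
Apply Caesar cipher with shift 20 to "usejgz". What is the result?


Caesar cipher: shift "usejgz" by 20
  'u' (pos 20) + 20 = pos 14 = 'o'
  's' (pos 18) + 20 = pos 12 = 'm'
  'e' (pos 4) + 20 = pos 24 = 'y'
  'j' (pos 9) + 20 = pos 3 = 'd'
  'g' (pos 6) + 20 = pos 0 = 'a'
  'z' (pos 25) + 20 = pos 19 = 't'
Result: omydat

omydat


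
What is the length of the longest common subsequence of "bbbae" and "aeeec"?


LCS of "bbbae" and "aeeec"
DP table:
           a    e    e    e    c
      0    0    0    0    0    0
  b   0    0    0    0    0    0
  b   0    0    0    0    0    0
  b   0    0    0    0    0    0
  a   0    1    1    1    1    1
  e   0    1    2    2    2    2
LCS length = dp[5][5] = 2

2


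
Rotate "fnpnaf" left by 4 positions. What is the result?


Input: "fnpnaf", rotate left by 4
First 4 characters: "fnpn"
Remaining characters: "af"
Concatenate remaining + first: "af" + "fnpn" = "affnpn"

affnpn


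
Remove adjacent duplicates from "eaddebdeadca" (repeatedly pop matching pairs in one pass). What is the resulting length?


Input: eaddebdeadca
Stack-based adjacent duplicate removal:
  Read 'e': push. Stack: e
  Read 'a': push. Stack: ea
  Read 'd': push. Stack: ead
  Read 'd': matches stack top 'd' => pop. Stack: ea
  Read 'e': push. Stack: eae
  Read 'b': push. Stack: eaeb
  Read 'd': push. Stack: eaebd
  Read 'e': push. Stack: eaebde
  Read 'a': push. Stack: eaebdea
  Read 'd': push. Stack: eaebdead
  Read 'c': push. Stack: eaebdeadc
  Read 'a': push. Stack: eaebdeadca
Final stack: "eaebdeadca" (length 10)

10


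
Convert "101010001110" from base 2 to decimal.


Input: "101010001110" in base 2
Positional expansion:
  Digit '1' (value 1) x 2^11 = 2048
  Digit '0' (value 0) x 2^10 = 0
  Digit '1' (value 1) x 2^9 = 512
  Digit '0' (value 0) x 2^8 = 0
  Digit '1' (value 1) x 2^7 = 128
  Digit '0' (value 0) x 2^6 = 0
  Digit '0' (value 0) x 2^5 = 0
  Digit '0' (value 0) x 2^4 = 0
  Digit '1' (value 1) x 2^3 = 8
  Digit '1' (value 1) x 2^2 = 4
  Digit '1' (value 1) x 2^1 = 2
  Digit '0' (value 0) x 2^0 = 0
Sum = 2702

2702


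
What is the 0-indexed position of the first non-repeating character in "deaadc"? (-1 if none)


Input: deaadc
Character frequencies:
  'a': 2
  'c': 1
  'd': 2
  'e': 1
Scanning left to right for freq == 1:
  Position 0 ('d'): freq=2, skip
  Position 1 ('e'): unique! => answer = 1

1


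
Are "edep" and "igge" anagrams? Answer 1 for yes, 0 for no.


Strings: "edep", "igge"
Sorted first:  deep
Sorted second: eggi
Differ at position 0: 'd' vs 'e' => not anagrams

0


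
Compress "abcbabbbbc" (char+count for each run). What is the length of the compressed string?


Input: abcbabbbbc
Runs:
  'a' x 1 => "a1"
  'b' x 1 => "b1"
  'c' x 1 => "c1"
  'b' x 1 => "b1"
  'a' x 1 => "a1"
  'b' x 4 => "b4"
  'c' x 1 => "c1"
Compressed: "a1b1c1b1a1b4c1"
Compressed length: 14

14


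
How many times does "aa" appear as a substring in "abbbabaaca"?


Searching for "aa" in "abbbabaaca"
Scanning each position:
  Position 0: "ab" => no
  Position 1: "bb" => no
  Position 2: "bb" => no
  Position 3: "ba" => no
  Position 4: "ab" => no
  Position 5: "ba" => no
  Position 6: "aa" => MATCH
  Position 7: "ac" => no
  Position 8: "ca" => no
Total occurrences: 1

1


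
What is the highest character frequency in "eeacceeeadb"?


Input: eeacceeeadb
Character counts:
  'a': 2
  'b': 1
  'c': 2
  'd': 1
  'e': 5
Maximum frequency: 5

5


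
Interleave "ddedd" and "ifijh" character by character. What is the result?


Interleaving "ddedd" and "ifijh":
  Position 0: 'd' from first, 'i' from second => "di"
  Position 1: 'd' from first, 'f' from second => "df"
  Position 2: 'e' from first, 'i' from second => "ei"
  Position 3: 'd' from first, 'j' from second => "dj"
  Position 4: 'd' from first, 'h' from second => "dh"
Result: didfeidjdh

didfeidjdh


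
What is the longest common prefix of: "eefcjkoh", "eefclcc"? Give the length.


Words: eefcjkoh, eefclcc
  Position 0: all 'e' => match
  Position 1: all 'e' => match
  Position 2: all 'f' => match
  Position 3: all 'c' => match
  Position 4: ('j', 'l') => mismatch, stop
LCP = "eefc" (length 4)

4


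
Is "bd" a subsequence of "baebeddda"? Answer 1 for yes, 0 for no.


Check if "bd" is a subsequence of "baebeddda"
Greedy scan:
  Position 0 ('b'): matches sub[0] = 'b'
  Position 1 ('a'): no match needed
  Position 2 ('e'): no match needed
  Position 3 ('b'): no match needed
  Position 4 ('e'): no match needed
  Position 5 ('d'): matches sub[1] = 'd'
  Position 6 ('d'): no match needed
  Position 7 ('d'): no match needed
  Position 8 ('a'): no match needed
All 2 characters matched => is a subsequence

1


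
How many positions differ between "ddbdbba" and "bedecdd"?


Comparing "ddbdbba" and "bedecdd" position by position:
  Position 0: 'd' vs 'b' => DIFFER
  Position 1: 'd' vs 'e' => DIFFER
  Position 2: 'b' vs 'd' => DIFFER
  Position 3: 'd' vs 'e' => DIFFER
  Position 4: 'b' vs 'c' => DIFFER
  Position 5: 'b' vs 'd' => DIFFER
  Position 6: 'a' vs 'd' => DIFFER
Positions that differ: 7

7


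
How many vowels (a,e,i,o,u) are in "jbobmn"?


Input: jbobmn
Checking each character:
  'j' at position 0: consonant
  'b' at position 1: consonant
  'o' at position 2: vowel (running total: 1)
  'b' at position 3: consonant
  'm' at position 4: consonant
  'n' at position 5: consonant
Total vowels: 1

1


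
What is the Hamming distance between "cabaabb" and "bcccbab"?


Comparing "cabaabb" and "bcccbab" position by position:
  Position 0: 'c' vs 'b' => differ
  Position 1: 'a' vs 'c' => differ
  Position 2: 'b' vs 'c' => differ
  Position 3: 'a' vs 'c' => differ
  Position 4: 'a' vs 'b' => differ
  Position 5: 'b' vs 'a' => differ
  Position 6: 'b' vs 'b' => same
Total differences (Hamming distance): 6

6


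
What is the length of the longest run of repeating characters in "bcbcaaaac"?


Input: "bcbcaaaac"
Scanning for longest run:
  Position 1 ('c'): new char, reset run to 1
  Position 2 ('b'): new char, reset run to 1
  Position 3 ('c'): new char, reset run to 1
  Position 4 ('a'): new char, reset run to 1
  Position 5 ('a'): continues run of 'a', length=2
  Position 6 ('a'): continues run of 'a', length=3
  Position 7 ('a'): continues run of 'a', length=4
  Position 8 ('c'): new char, reset run to 1
Longest run: 'a' with length 4

4


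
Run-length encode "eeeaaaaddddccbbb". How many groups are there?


Input: eeeaaaaddddccbbb
Scanning for consecutive runs:
  Group 1: 'e' x 3 (positions 0-2)
  Group 2: 'a' x 4 (positions 3-6)
  Group 3: 'd' x 4 (positions 7-10)
  Group 4: 'c' x 2 (positions 11-12)
  Group 5: 'b' x 3 (positions 13-15)
Total groups: 5

5


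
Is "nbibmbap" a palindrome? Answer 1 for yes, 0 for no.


Input: nbibmbap
Reversed: pabmbibn
  Compare pos 0 ('n') with pos 7 ('p'): MISMATCH
  Compare pos 1 ('b') with pos 6 ('a'): MISMATCH
  Compare pos 2 ('i') with pos 5 ('b'): MISMATCH
  Compare pos 3 ('b') with pos 4 ('m'): MISMATCH
Result: not a palindrome

0


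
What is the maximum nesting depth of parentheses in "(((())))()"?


Input: "(((())))()"
Tracking depth:
  Position 0 '(': depth becomes 1
  Position 1 '(': depth becomes 2
  Position 2 '(': depth becomes 3
  Position 3 '(': depth becomes 4
  Position 4 ')': depth becomes 3
  Position 5 ')': depth becomes 2
  Position 6 ')': depth becomes 1
  Position 7 ')': depth becomes 0
  Position 8 '(': depth becomes 1
  Position 9 ')': depth becomes 0
Maximum depth reached: 4

4


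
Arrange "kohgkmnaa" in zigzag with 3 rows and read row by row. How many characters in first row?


Zigzag "kohgkmnaa" into 3 rows:
Placing characters:
  'k' => row 0
  'o' => row 1
  'h' => row 2
  'g' => row 1
  'k' => row 0
  'm' => row 1
  'n' => row 2
  'a' => row 1
  'a' => row 0
Rows:
  Row 0: "kka"
  Row 1: "ogma"
  Row 2: "hn"
First row length: 3

3


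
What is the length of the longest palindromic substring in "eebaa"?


Input: "eebaa"
Checking substrings for palindromes:
  [0:2] "ee" (len 2) => palindrome
  [3:5] "aa" (len 2) => palindrome
Longest palindromic substring: "ee" with length 2

2


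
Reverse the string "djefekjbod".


Input: djefekjbod
Reading characters right to left:
  Position 9: 'd'
  Position 8: 'o'
  Position 7: 'b'
  Position 6: 'j'
  Position 5: 'k'
  Position 4: 'e'
  Position 3: 'f'
  Position 2: 'e'
  Position 1: 'j'
  Position 0: 'd'
Reversed: dobjkefejd

dobjkefejd


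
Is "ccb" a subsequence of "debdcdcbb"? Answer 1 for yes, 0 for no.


Check if "ccb" is a subsequence of "debdcdcbb"
Greedy scan:
  Position 0 ('d'): no match needed
  Position 1 ('e'): no match needed
  Position 2 ('b'): no match needed
  Position 3 ('d'): no match needed
  Position 4 ('c'): matches sub[0] = 'c'
  Position 5 ('d'): no match needed
  Position 6 ('c'): matches sub[1] = 'c'
  Position 7 ('b'): matches sub[2] = 'b'
  Position 8 ('b'): no match needed
All 3 characters matched => is a subsequence

1


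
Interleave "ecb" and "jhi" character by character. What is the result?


Interleaving "ecb" and "jhi":
  Position 0: 'e' from first, 'j' from second => "ej"
  Position 1: 'c' from first, 'h' from second => "ch"
  Position 2: 'b' from first, 'i' from second => "bi"
Result: ejchbi

ejchbi


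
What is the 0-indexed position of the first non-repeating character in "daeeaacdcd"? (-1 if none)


Input: daeeaacdcd
Character frequencies:
  'a': 3
  'c': 2
  'd': 3
  'e': 2
Scanning left to right for freq == 1:
  Position 0 ('d'): freq=3, skip
  Position 1 ('a'): freq=3, skip
  Position 2 ('e'): freq=2, skip
  Position 3 ('e'): freq=2, skip
  Position 4 ('a'): freq=3, skip
  Position 5 ('a'): freq=3, skip
  Position 6 ('c'): freq=2, skip
  Position 7 ('d'): freq=3, skip
  Position 8 ('c'): freq=2, skip
  Position 9 ('d'): freq=3, skip
  No unique character found => answer = -1

-1


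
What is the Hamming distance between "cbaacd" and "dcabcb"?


Comparing "cbaacd" and "dcabcb" position by position:
  Position 0: 'c' vs 'd' => differ
  Position 1: 'b' vs 'c' => differ
  Position 2: 'a' vs 'a' => same
  Position 3: 'a' vs 'b' => differ
  Position 4: 'c' vs 'c' => same
  Position 5: 'd' vs 'b' => differ
Total differences (Hamming distance): 4

4


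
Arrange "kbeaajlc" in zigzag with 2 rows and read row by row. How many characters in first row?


Zigzag "kbeaajlc" into 2 rows:
Placing characters:
  'k' => row 0
  'b' => row 1
  'e' => row 0
  'a' => row 1
  'a' => row 0
  'j' => row 1
  'l' => row 0
  'c' => row 1
Rows:
  Row 0: "keal"
  Row 1: "bajc"
First row length: 4

4


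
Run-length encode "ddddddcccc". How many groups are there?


Input: ddddddcccc
Scanning for consecutive runs:
  Group 1: 'd' x 6 (positions 0-5)
  Group 2: 'c' x 4 (positions 6-9)
Total groups: 2

2


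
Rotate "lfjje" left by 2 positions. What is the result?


Input: "lfjje", rotate left by 2
First 2 characters: "lf"
Remaining characters: "jje"
Concatenate remaining + first: "jje" + "lf" = "jjelf"

jjelf


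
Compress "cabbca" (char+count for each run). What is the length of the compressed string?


Input: cabbca
Runs:
  'c' x 1 => "c1"
  'a' x 1 => "a1"
  'b' x 2 => "b2"
  'c' x 1 => "c1"
  'a' x 1 => "a1"
Compressed: "c1a1b2c1a1"
Compressed length: 10

10


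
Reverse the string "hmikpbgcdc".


Input: hmikpbgcdc
Reading characters right to left:
  Position 9: 'c'
  Position 8: 'd'
  Position 7: 'c'
  Position 6: 'g'
  Position 5: 'b'
  Position 4: 'p'
  Position 3: 'k'
  Position 2: 'i'
  Position 1: 'm'
  Position 0: 'h'
Reversed: cdcgbpkimh

cdcgbpkimh


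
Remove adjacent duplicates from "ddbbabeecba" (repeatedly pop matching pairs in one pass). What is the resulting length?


Input: ddbbabeecba
Stack-based adjacent duplicate removal:
  Read 'd': push. Stack: d
  Read 'd': matches stack top 'd' => pop. Stack: (empty)
  Read 'b': push. Stack: b
  Read 'b': matches stack top 'b' => pop. Stack: (empty)
  Read 'a': push. Stack: a
  Read 'b': push. Stack: ab
  Read 'e': push. Stack: abe
  Read 'e': matches stack top 'e' => pop. Stack: ab
  Read 'c': push. Stack: abc
  Read 'b': push. Stack: abcb
  Read 'a': push. Stack: abcba
Final stack: "abcba" (length 5)

5


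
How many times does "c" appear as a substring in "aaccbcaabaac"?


Searching for "c" in "aaccbcaabaac"
Scanning each position:
  Position 0: "a" => no
  Position 1: "a" => no
  Position 2: "c" => MATCH
  Position 3: "c" => MATCH
  Position 4: "b" => no
  Position 5: "c" => MATCH
  Position 6: "a" => no
  Position 7: "a" => no
  Position 8: "b" => no
  Position 9: "a" => no
  Position 10: "a" => no
  Position 11: "c" => MATCH
Total occurrences: 4

4


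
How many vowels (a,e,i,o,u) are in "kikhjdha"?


Input: kikhjdha
Checking each character:
  'k' at position 0: consonant
  'i' at position 1: vowel (running total: 1)
  'k' at position 2: consonant
  'h' at position 3: consonant
  'j' at position 4: consonant
  'd' at position 5: consonant
  'h' at position 6: consonant
  'a' at position 7: vowel (running total: 2)
Total vowels: 2

2


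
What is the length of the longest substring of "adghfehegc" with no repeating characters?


Input: "adghfehegc"
Sliding window (track last position of each char):
  Position 0 ('a'): window [0,0] length 1 -- new best
  Position 1 ('d'): window [0,1] length 2 -- new best
  Position 2 ('g'): window [0,2] length 3 -- new best
  Position 3 ('h'): window [0,3] length 4 -- new best
  Position 4 ('f'): window [0,4] length 5 -- new best
  Position 5 ('e'): window [0,5] length 6 -- new best
  Position 6 ('h'): repeat (last at 3), move window start to 4
  Position 6 ('h'): window [4,6] length 3
  Position 7 ('e'): repeat (last at 5), move window start to 6
  Position 7 ('e'): window [6,7] length 2
  Position 8 ('g'): window [6,8] length 3
  Position 9 ('c'): window [6,9] length 4
Longest substring with no repeats: "adghfe" with length 6

6


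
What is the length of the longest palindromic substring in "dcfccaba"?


Input: "dcfccaba"
Checking substrings for palindromes:
  [1:4] "cfc" (len 3) => palindrome
  [5:8] "aba" (len 3) => palindrome
  [3:5] "cc" (len 2) => palindrome
Longest palindromic substring: "cfc" with length 3

3


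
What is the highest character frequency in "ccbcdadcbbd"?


Input: ccbcdadcbbd
Character counts:
  'a': 1
  'b': 3
  'c': 4
  'd': 3
Maximum frequency: 4

4


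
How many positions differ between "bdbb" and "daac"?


Comparing "bdbb" and "daac" position by position:
  Position 0: 'b' vs 'd' => DIFFER
  Position 1: 'd' vs 'a' => DIFFER
  Position 2: 'b' vs 'a' => DIFFER
  Position 3: 'b' vs 'c' => DIFFER
Positions that differ: 4

4
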